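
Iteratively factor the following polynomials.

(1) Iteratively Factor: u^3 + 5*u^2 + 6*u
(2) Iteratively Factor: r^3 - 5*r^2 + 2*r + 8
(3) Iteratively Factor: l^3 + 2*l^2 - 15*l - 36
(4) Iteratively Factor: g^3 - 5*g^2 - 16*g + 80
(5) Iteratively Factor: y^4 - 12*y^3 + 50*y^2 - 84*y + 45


(1) = (u)*(u^2 + 5*u + 6) = u*(u + 3)*(u + 2)
(2) = (r - 2)*(r^2 - 3*r - 4) = (r - 4)*(r - 2)*(r + 1)
(3) = (l + 3)*(l^2 - l - 12) = (l + 3)^2*(l - 4)
(4) = (g - 4)*(g^2 - g - 20) = (g - 4)*(g + 4)*(g - 5)
(5) = (y - 3)*(y^3 - 9*y^2 + 23*y - 15) = (y - 3)^2*(y^2 - 6*y + 5) = (y - 3)^2*(y - 1)*(y - 5)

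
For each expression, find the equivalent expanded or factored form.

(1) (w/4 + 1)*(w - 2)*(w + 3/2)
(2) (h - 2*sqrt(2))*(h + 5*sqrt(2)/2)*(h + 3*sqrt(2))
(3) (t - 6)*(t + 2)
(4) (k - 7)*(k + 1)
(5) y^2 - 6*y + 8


(1) = w^3/4 + 7*w^2/8 - 5*w/4 - 3
(2) = h^3 + 7*sqrt(2)*h^2/2 - 7*h - 30*sqrt(2)
(3) = t^2 - 4*t - 12
(4) = k^2 - 6*k - 7
(5) = (y - 4)*(y - 2)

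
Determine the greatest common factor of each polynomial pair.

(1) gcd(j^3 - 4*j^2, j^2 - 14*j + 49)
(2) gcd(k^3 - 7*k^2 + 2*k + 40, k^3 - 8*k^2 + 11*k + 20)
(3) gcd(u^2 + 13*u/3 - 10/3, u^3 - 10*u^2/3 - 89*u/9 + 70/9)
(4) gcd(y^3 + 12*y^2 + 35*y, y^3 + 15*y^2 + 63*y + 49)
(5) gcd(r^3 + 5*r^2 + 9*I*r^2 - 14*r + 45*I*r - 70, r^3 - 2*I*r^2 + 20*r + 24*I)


(1) = gcd(j^2*(j - 4), (j - 7)^2) = 1
(2) = gcd((k - 5)*(k - 4)*(k + 2), (k - 5)*(k - 4)*(k + 1)) = k^2 - 9*k + 20
(3) = gcd((u - 2/3)*(u + 5), (u - 5)*(u - 2/3)*(u + 7/3)) = u - 2/3
(4) = gcd(y*(y + 5)*(y + 7), (y + 1)*(y + 7)^2) = y + 7
(5) = r + 2*I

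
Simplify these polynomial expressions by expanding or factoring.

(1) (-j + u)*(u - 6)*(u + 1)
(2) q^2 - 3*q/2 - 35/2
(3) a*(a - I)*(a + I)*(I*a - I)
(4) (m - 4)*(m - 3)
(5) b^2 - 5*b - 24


(1) = -j*u^2 + 5*j*u + 6*j + u^3 - 5*u^2 - 6*u
(2) = (q - 5)*(q + 7/2)
(3) = I*a^4 - I*a^3 + I*a^2 - I*a
(4) = m^2 - 7*m + 12
(5) = (b - 8)*(b + 3)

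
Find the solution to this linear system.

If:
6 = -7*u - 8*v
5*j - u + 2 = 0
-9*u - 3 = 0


Then:
j = -7/15
u = -1/3
v = -11/24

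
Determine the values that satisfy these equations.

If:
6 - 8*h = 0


Then:
h = 3/4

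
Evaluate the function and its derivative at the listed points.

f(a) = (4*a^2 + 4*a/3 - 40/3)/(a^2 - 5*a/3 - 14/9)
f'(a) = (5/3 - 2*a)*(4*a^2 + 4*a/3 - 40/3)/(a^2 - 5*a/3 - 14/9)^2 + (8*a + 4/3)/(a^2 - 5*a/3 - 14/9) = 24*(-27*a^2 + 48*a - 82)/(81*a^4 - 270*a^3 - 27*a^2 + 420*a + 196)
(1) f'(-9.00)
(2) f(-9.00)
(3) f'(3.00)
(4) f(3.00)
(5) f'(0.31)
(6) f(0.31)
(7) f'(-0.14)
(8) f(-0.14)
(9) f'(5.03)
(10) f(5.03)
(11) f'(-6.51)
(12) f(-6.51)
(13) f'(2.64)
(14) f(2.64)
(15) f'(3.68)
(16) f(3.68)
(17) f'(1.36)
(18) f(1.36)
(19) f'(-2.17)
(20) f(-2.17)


(1) = -0.09
(2) = 3.16
(3) = -8.98
(4) = 10.91
(5) = -5.29
(6) = 6.34
(7) = -15.58
(8) = 10.32
(9) = -0.66
(10) = 6.16
(11) = -0.17
(12) = 2.85
(13) = -41.34
(14) = 17.81
(15) = -2.34
(16) = 7.81
(17) = -5.08
(18) = 2.09
(19) = -2.03
(20) = 0.39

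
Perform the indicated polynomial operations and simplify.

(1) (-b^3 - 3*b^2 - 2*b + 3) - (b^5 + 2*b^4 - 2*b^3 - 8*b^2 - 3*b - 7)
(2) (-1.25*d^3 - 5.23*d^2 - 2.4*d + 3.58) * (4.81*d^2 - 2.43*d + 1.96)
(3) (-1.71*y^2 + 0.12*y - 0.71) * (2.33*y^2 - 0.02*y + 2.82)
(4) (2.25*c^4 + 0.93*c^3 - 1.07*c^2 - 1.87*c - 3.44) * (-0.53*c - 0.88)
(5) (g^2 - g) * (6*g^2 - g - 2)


(1) = -b^5 - 2*b^4 + b^3 + 5*b^2 + b + 10
(2) = -6.0125*d^5 - 22.1188*d^4 - 1.2851*d^3 + 12.801*d^2 - 13.4034*d + 7.0168
(3) = -3.9843*y^4 + 0.3138*y^3 - 6.4789*y^2 + 0.3526*y - 2.0022
(4) = -1.1925*c^5 - 2.4729*c^4 - 0.2513*c^3 + 1.9327*c^2 + 3.4688*c + 3.0272
(5) = 6*g^4 - 7*g^3 - g^2 + 2*g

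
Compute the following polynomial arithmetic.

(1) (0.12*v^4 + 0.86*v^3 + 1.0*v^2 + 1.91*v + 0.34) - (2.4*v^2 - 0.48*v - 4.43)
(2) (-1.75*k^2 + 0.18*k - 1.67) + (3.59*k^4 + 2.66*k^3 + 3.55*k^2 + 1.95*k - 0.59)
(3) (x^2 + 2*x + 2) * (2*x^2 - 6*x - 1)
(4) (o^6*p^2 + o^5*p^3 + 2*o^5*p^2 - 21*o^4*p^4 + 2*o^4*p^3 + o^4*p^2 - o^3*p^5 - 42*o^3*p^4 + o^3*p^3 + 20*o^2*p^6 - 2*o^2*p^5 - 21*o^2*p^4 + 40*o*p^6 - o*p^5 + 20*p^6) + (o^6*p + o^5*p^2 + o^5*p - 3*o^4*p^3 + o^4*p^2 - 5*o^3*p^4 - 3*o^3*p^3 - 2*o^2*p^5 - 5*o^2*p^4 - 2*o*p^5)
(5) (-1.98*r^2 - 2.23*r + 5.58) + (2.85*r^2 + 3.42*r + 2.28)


(1) = 0.12*v^4 + 0.86*v^3 - 1.4*v^2 + 2.39*v + 4.77
(2) = 3.59*k^4 + 2.66*k^3 + 1.8*k^2 + 2.13*k - 2.26
(3) = 2*x^4 - 2*x^3 - 9*x^2 - 14*x - 2
(4) = o^6*p^2 + o^6*p + o^5*p^3 + 3*o^5*p^2 + o^5*p - 21*o^4*p^4 - o^4*p^3 + 2*o^4*p^2 - o^3*p^5 - 47*o^3*p^4 - 2*o^3*p^3 + 20*o^2*p^6 - 4*o^2*p^5 - 26*o^2*p^4 + 40*o*p^6 - 3*o*p^5 + 20*p^6
(5) = 0.87*r^2 + 1.19*r + 7.86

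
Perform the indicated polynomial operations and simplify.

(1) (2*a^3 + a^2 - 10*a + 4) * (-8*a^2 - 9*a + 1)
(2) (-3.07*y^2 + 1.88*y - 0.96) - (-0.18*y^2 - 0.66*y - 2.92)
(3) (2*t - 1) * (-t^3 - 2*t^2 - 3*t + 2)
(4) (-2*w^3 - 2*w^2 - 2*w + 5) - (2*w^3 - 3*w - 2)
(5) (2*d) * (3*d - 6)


(1) = -16*a^5 - 26*a^4 + 73*a^3 + 59*a^2 - 46*a + 4
(2) = -2.89*y^2 + 2.54*y + 1.96
(3) = -2*t^4 - 3*t^3 - 4*t^2 + 7*t - 2
(4) = -4*w^3 - 2*w^2 + w + 7
(5) = 6*d^2 - 12*d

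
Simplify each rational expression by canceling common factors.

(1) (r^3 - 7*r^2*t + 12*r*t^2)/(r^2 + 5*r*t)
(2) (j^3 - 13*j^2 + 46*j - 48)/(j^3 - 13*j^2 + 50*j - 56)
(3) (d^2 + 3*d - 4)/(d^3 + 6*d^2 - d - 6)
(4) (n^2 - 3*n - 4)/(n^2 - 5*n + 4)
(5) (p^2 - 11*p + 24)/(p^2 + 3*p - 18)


(1) = (r^2 - 7*r*t + 12*t^2)/(r + 5*t)
(2) = (j^2 - 11*j + 24)/(j^2 - 11*j + 28)
(3) = (d + 4)/(d^2 + 7*d + 6)
(4) = (n + 1)/(n - 1)
(5) = (p - 8)/(p + 6)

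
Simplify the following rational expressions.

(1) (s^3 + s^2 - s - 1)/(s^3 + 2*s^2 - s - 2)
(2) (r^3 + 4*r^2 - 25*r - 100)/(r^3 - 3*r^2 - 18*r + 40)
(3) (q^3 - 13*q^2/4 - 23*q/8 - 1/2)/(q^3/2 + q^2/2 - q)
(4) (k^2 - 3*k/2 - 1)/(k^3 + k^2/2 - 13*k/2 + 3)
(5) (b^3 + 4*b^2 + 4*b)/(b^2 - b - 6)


(1) = (s + 1)/(s + 2)
(2) = (r + 5)/(r - 2)
(3) = (8*q^3 - 26*q^2 - 23*q - 4)/(4*q^3 + 4*q^2 - 8*q)
(4) = (2*k + 1)/(2*k^2 + 5*k - 3)
(5) = (b^2 + 2*b)/(b - 3)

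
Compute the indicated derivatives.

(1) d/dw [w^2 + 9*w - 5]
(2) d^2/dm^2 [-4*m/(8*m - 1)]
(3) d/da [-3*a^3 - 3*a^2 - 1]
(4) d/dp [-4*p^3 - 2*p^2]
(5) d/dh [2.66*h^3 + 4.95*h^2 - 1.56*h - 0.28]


(1) = 2*w + 9
(2) = -64/(8*m - 1)^3
(3) = 3*a*(-3*a - 2)
(4) = 4*p*(-3*p - 1)
(5) = 7.98*h^2 + 9.9*h - 1.56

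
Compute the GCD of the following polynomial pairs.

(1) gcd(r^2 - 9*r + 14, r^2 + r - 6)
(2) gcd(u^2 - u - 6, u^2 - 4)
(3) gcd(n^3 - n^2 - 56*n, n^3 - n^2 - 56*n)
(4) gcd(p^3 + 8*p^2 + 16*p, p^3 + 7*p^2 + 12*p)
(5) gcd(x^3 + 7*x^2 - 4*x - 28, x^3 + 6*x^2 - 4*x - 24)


(1) = gcd((r - 7)*(r - 2), (r - 2)*(r + 3)) = r - 2
(2) = gcd((u - 3)*(u + 2), (u - 2)*(u + 2)) = u + 2
(3) = gcd(n*(n - 8)*(n + 7), n*(n - 8)*(n + 7)) = n^3 - n^2 - 56*n
(4) = p^2 + 4*p
(5) = x^2 - 4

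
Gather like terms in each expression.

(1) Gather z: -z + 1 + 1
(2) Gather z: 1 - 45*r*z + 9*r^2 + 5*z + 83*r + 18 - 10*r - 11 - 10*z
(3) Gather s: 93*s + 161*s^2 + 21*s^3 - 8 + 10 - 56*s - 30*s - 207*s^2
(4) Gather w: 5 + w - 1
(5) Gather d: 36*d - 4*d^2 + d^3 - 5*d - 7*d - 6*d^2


(1) = 2 - z
(2) = 9*r^2 + 73*r + z*(-45*r - 5) + 8
(3) = 21*s^3 - 46*s^2 + 7*s + 2
(4) = w + 4
(5) = d^3 - 10*d^2 + 24*d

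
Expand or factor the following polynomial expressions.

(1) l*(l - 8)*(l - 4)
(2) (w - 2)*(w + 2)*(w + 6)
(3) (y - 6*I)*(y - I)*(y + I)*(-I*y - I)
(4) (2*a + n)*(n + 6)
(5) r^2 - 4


(1) = l^3 - 12*l^2 + 32*l
(2) = w^3 + 6*w^2 - 4*w - 24
(3) = -I*y^4 - 6*y^3 - I*y^3 - 6*y^2 - I*y^2 - 6*y - I*y - 6
(4) = 2*a*n + 12*a + n^2 + 6*n
(5) = (r - 2)*(r + 2)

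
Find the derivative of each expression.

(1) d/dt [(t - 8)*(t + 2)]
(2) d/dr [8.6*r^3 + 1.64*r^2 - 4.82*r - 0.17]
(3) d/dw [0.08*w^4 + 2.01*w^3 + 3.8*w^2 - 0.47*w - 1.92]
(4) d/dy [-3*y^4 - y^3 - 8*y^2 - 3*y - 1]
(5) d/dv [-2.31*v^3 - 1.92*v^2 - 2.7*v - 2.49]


(1) = 2*t - 6
(2) = 25.8*r^2 + 3.28*r - 4.82
(3) = 0.32*w^3 + 6.03*w^2 + 7.6*w - 0.47
(4) = -12*y^3 - 3*y^2 - 16*y - 3
(5) = -6.93*v^2 - 3.84*v - 2.7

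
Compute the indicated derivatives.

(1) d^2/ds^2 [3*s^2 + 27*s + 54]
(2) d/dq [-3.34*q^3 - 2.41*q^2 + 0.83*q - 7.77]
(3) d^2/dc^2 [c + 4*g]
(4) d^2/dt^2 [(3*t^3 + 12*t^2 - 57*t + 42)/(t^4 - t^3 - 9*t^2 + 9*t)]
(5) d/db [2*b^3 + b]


(1) = 6
(2) = -10.02*q^2 - 4.82*q + 0.83
(3) = 0
(4) = 6*(t^6 + 15*t^5 - 57*t^4 + 45*t^3 + 378*t^2 - 1134)/(t^3*(t^6 - 27*t^4 + 243*t^2 - 729))
(5) = 6*b^2 + 1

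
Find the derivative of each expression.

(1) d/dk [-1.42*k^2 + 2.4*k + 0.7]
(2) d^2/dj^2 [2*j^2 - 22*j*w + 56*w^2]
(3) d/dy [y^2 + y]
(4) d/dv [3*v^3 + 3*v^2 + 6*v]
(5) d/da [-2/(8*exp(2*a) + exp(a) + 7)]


(1) = 2.4 - 2.84*k
(2) = 4
(3) = 2*y + 1
(4) = 9*v^2 + 6*v + 6
(5) = (32*exp(a) + 2)*exp(a)/(8*exp(2*a) + exp(a) + 7)^2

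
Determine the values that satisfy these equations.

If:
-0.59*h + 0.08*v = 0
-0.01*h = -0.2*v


Then:
h = 0.00
v = 0.00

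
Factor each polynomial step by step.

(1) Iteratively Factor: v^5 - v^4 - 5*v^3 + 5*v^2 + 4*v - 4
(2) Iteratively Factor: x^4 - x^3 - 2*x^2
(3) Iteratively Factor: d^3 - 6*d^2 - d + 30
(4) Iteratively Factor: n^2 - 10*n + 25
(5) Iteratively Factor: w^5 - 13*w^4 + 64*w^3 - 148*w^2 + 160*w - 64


(1) = (v + 2)*(v^4 - 3*v^3 + v^2 + 3*v - 2) = (v - 2)*(v + 2)*(v^3 - v^2 - v + 1) = (v - 2)*(v - 1)*(v + 2)*(v^2 - 1) = (v - 2)*(v - 1)^2*(v + 2)*(v + 1)
(2) = (x)*(x^3 - x^2 - 2*x) = x^2*(x^2 - x - 2) = x^2*(x + 1)*(x - 2)
(3) = (d + 2)*(d^2 - 8*d + 15) = (d - 5)*(d + 2)*(d - 3)
(4) = (n - 5)*(n - 5)
(5) = (w - 2)*(w^4 - 11*w^3 + 42*w^2 - 64*w + 32) = (w - 2)*(w - 1)*(w^3 - 10*w^2 + 32*w - 32) = (w - 4)*(w - 2)*(w - 1)*(w^2 - 6*w + 8) = (w - 4)*(w - 2)^2*(w - 1)*(w - 4)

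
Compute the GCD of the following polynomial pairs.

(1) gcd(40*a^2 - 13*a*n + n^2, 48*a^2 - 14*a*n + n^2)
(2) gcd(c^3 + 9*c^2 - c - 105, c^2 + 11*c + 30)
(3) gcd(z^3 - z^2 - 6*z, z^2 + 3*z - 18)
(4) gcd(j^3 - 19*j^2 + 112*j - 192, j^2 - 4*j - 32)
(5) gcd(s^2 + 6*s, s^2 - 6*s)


(1) = gcd((-8*a + n)*(-5*a + n), (-8*a + n)*(-6*a + n)) = 8*a - n
(2) = gcd((c - 3)*(c + 5)*(c + 7), (c + 5)*(c + 6)) = c + 5
(3) = gcd(z*(z - 3)*(z + 2), (z - 3)*(z + 6)) = z - 3
(4) = j - 8
(5) = gcd(s*(s + 6), s*(s - 6)) = s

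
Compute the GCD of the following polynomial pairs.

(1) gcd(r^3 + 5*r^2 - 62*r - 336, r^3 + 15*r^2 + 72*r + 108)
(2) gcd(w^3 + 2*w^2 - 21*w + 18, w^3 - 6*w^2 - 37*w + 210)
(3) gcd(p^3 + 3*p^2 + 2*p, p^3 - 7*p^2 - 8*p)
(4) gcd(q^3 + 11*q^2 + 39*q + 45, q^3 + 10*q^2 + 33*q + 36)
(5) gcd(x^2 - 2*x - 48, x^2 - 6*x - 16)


(1) = gcd((r - 8)*(r + 6)*(r + 7), (r + 3)*(r + 6)^2) = r + 6
(2) = gcd((w - 3)*(w - 1)*(w + 6), (w - 7)*(w - 5)*(w + 6)) = w + 6
(3) = gcd(p*(p + 1)*(p + 2), p*(p - 8)*(p + 1)) = p^2 + p
(4) = gcd((q + 3)^2*(q + 5), (q + 3)^2*(q + 4)) = q^2 + 6*q + 9
(5) = x - 8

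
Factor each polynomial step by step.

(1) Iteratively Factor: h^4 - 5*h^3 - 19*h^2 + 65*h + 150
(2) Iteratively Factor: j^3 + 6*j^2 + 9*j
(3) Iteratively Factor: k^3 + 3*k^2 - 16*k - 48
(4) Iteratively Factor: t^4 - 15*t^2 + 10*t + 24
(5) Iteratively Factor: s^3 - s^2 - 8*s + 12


(1) = (h + 3)*(h^3 - 8*h^2 + 5*h + 50) = (h + 2)*(h + 3)*(h^2 - 10*h + 25) = (h - 5)*(h + 2)*(h + 3)*(h - 5)
(2) = (j + 3)*(j^2 + 3*j) = j*(j + 3)*(j + 3)
(3) = (k + 3)*(k^2 - 16) = (k - 4)*(k + 3)*(k + 4)
(4) = (t + 4)*(t^3 - 4*t^2 + t + 6) = (t + 1)*(t + 4)*(t^2 - 5*t + 6) = (t - 3)*(t + 1)*(t + 4)*(t - 2)
(5) = (s + 3)*(s^2 - 4*s + 4) = (s - 2)*(s + 3)*(s - 2)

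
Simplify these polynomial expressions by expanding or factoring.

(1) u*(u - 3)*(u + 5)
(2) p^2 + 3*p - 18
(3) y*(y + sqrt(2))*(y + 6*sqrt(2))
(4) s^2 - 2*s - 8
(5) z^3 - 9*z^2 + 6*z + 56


(1) = u^3 + 2*u^2 - 15*u
(2) = (p - 3)*(p + 6)
(3) = y^3 + 7*sqrt(2)*y^2 + 12*y
(4) = (s - 4)*(s + 2)
(5) = (z - 7)*(z - 4)*(z + 2)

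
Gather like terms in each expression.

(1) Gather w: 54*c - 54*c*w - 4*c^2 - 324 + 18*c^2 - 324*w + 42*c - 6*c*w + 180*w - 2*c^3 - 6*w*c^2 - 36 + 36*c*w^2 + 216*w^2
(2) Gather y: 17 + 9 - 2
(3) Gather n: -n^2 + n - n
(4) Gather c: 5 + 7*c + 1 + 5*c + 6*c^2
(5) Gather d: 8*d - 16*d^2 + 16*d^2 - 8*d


(1) = -2*c^3 + 14*c^2 + 96*c + w^2*(36*c + 216) + w*(-6*c^2 - 60*c - 144) - 360
(2) = 24
(3) = -n^2
(4) = 6*c^2 + 12*c + 6
(5) = 0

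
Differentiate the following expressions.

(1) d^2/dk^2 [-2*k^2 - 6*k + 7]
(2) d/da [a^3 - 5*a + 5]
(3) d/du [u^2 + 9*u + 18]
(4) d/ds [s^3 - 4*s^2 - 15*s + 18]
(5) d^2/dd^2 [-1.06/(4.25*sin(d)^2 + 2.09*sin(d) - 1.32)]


(1) = -4
(2) = 3*a^2 - 5
(3) = 2*u + 9
(4) = 3*s^2 - 8*s - 15
(5) = (76.585*sin(d)^4 + 28.24635*sin(d)^3 - 86.460914*sin(d)^2 - 53.568372*sin(d) - 21.153572)/(4.25*sin(d)^2 + 2.09*sin(d) - 1.32)^3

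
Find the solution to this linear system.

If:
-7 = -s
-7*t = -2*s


Then:
s = 7
t = 2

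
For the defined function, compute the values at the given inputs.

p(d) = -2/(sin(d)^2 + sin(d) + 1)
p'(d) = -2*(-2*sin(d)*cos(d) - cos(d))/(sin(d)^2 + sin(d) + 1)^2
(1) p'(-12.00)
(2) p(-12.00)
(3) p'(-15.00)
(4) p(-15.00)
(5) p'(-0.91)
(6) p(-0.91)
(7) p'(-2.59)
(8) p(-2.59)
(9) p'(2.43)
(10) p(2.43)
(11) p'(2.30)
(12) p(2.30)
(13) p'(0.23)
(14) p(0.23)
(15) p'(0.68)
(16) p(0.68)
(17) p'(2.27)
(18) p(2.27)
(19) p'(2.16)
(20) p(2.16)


(1) = 1.05
(2) = -1.10
(3) = 0.77
(4) = -2.59
(5) = -1.02
(6) = -2.40
(7) = 0.15
(8) = -2.66
(9) = -0.81
(10) = -0.96
(11) = -0.63
(12) = -0.87
(13) = 1.73
(14) = -1.56
(15) = 0.86
(16) = -0.99
(17) = -0.59
(18) = -0.85
(19) = -0.47
(20) = -0.79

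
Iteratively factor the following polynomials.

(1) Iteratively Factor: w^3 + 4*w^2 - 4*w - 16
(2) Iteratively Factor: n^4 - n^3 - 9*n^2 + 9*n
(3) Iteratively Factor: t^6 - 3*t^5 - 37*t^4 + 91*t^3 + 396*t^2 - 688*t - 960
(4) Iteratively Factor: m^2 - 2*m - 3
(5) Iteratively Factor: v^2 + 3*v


(1) = (w - 2)*(w^2 + 6*w + 8) = (w - 2)*(w + 2)*(w + 4)
(2) = (n - 3)*(n^3 + 2*n^2 - 3*n) = n*(n - 3)*(n^2 + 2*n - 3) = n*(n - 3)*(n - 1)*(n + 3)
(3) = (t + 4)*(t^5 - 7*t^4 - 9*t^3 + 127*t^2 - 112*t - 240) = (t - 4)*(t + 4)*(t^4 - 3*t^3 - 21*t^2 + 43*t + 60) = (t - 4)*(t + 4)^2*(t^3 - 7*t^2 + 7*t + 15) = (t - 5)*(t - 4)*(t + 4)^2*(t^2 - 2*t - 3) = (t - 5)*(t - 4)*(t + 1)*(t + 4)^2*(t - 3)
(4) = (m - 3)*(m + 1)
(5) = (v + 3)*(v)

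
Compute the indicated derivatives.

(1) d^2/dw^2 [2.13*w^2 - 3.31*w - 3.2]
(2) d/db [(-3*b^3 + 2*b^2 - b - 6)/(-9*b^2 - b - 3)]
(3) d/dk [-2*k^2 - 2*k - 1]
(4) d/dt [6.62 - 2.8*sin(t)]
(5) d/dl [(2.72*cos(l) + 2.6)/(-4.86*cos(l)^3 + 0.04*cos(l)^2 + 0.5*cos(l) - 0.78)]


(1) = 4.26000000000000
(2) = (27*b^4 + 6*b^3 + 16*b^2 - 120*b - 3)/(81*b^4 + 18*b^3 + 55*b^2 + 6*b + 9)
(3) = -4*k - 2
(4) = -2.8*cos(t)
(5) = (-26.4384*cos(l)^3 - 37.7992*cos(l)^2 + 0.208*cos(l) + 3.4216)*sin(l)/(23.6196*cos(l)^6 - 0.3888*cos(l)^5 - 4.8584*cos(l)^4 + 7.6216*cos(l)^3 + 0.1876*cos(l)^2 - 0.78*cos(l) + 0.6084)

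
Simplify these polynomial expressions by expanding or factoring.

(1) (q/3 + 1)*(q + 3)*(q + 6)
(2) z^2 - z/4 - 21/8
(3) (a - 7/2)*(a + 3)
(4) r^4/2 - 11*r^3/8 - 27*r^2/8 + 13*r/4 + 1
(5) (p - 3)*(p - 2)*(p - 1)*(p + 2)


(1) = q^3/3 + 4*q^2 + 15*q + 18
(2) = (z - 7/4)*(z + 3/2)
(3) = a^2 - a/2 - 21/2
(4) = (r/2 + 1)*(r - 4)*(r - 1)*(r + 1/4)
(5) = p^4 - 4*p^3 - p^2 + 16*p - 12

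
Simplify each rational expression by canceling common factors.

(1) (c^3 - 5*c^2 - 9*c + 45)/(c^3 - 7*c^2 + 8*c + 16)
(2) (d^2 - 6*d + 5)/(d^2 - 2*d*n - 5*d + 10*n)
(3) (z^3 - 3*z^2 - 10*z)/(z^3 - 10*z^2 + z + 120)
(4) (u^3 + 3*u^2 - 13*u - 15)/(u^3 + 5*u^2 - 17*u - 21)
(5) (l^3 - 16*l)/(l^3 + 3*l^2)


(1) = (c^3 - 5*c^2 - 9*c + 45)/(c^3 - 7*c^2 + 8*c + 16)
(2) = (d - 1)/(d - 2*n)
(3) = (z^2 + 2*z)/(z^2 - 5*z - 24)
(4) = (u + 5)/(u + 7)
(5) = (l^2 - 16)/(l^2 + 3*l)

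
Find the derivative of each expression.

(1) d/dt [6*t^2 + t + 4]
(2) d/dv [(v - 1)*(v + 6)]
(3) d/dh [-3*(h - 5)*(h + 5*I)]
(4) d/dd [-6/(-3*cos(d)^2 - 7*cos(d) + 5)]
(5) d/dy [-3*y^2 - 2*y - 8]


(1) = 12*t + 1
(2) = 2*v + 5
(3) = -6*h + 15 - 15*I
(4) = 6*(6*cos(d) + 7)*sin(d)/(3*cos(d)^2 + 7*cos(d) - 5)^2
(5) = -6*y - 2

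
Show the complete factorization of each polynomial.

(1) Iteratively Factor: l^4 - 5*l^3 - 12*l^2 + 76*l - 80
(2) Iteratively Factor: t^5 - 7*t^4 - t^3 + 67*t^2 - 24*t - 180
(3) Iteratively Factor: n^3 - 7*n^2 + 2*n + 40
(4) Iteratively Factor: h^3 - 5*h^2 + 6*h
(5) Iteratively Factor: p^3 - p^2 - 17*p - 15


(1) = (l - 2)*(l^3 - 3*l^2 - 18*l + 40) = (l - 2)^2*(l^2 - l - 20) = (l - 2)^2*(l + 4)*(l - 5)
(2) = (t - 5)*(t^4 - 2*t^3 - 11*t^2 + 12*t + 36) = (t - 5)*(t + 2)*(t^3 - 4*t^2 - 3*t + 18) = (t - 5)*(t - 3)*(t + 2)*(t^2 - t - 6) = (t - 5)*(t - 3)^2*(t + 2)*(t + 2)
(3) = (n - 4)*(n^2 - 3*n - 10) = (n - 5)*(n - 4)*(n + 2)
(4) = (h - 2)*(h^2 - 3*h) = h*(h - 2)*(h - 3)
(5) = (p - 5)*(p^2 + 4*p + 3) = (p - 5)*(p + 3)*(p + 1)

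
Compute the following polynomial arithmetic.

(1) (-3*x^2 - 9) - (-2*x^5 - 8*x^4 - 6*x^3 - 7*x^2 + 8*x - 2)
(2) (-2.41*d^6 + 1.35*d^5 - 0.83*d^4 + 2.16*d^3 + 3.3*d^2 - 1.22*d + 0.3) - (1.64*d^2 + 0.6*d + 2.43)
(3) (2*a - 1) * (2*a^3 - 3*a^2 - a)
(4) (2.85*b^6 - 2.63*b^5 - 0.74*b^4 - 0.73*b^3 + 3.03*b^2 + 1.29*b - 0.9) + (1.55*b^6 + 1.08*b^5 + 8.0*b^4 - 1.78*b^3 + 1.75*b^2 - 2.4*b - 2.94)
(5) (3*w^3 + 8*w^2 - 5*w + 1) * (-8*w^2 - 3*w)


(1) = 2*x^5 + 8*x^4 + 6*x^3 + 4*x^2 - 8*x - 7
(2) = -2.41*d^6 + 1.35*d^5 - 0.83*d^4 + 2.16*d^3 + 1.66*d^2 - 1.82*d - 2.13
(3) = 4*a^4 - 8*a^3 + a^2 + a
(4) = 4.4*b^6 - 1.55*b^5 + 7.26*b^4 - 2.51*b^3 + 4.78*b^2 - 1.11*b - 3.84
(5) = -24*w^5 - 73*w^4 + 16*w^3 + 7*w^2 - 3*w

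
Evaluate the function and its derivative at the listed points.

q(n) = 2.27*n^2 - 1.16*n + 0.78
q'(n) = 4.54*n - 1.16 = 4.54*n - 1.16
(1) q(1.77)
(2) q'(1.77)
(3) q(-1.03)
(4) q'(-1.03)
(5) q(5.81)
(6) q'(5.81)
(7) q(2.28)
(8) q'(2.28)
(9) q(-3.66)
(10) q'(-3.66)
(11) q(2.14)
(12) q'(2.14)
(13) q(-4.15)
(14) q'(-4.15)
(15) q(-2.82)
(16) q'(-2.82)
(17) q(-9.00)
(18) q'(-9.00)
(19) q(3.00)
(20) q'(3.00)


(1) = 5.84
(2) = 6.88
(3) = 4.38
(4) = -5.84
(5) = 70.67
(6) = 25.22
(7) = 9.94
(8) = 9.19
(9) = 35.43
(10) = -17.78
(11) = 8.69
(12) = 8.56
(13) = 44.69
(14) = -20.00
(15) = 22.10
(16) = -13.96
(17) = 195.09
(18) = -42.02
(19) = 17.73
(20) = 12.46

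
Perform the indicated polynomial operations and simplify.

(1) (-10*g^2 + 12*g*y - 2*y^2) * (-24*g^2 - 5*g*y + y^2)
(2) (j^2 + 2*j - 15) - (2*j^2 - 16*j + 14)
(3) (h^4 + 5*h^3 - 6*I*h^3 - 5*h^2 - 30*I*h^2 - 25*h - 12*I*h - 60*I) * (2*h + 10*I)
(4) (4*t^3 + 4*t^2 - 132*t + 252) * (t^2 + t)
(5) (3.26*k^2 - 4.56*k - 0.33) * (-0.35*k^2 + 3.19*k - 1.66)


(1) = 240*g^4 - 238*g^3*y - 22*g^2*y^2 + 22*g*y^3 - 2*y^4
(2) = -j^2 + 18*j - 29
(3) = 2*h^5 + 10*h^4 - 2*I*h^4 + 50*h^3 - 10*I*h^3 + 250*h^2 - 74*I*h^2 + 120*h - 370*I*h + 600
(4) = 4*t^5 + 8*t^4 - 128*t^3 + 120*t^2 + 252*t
(5) = -1.141*k^4 + 11.9954*k^3 - 19.8425*k^2 + 6.5169*k + 0.5478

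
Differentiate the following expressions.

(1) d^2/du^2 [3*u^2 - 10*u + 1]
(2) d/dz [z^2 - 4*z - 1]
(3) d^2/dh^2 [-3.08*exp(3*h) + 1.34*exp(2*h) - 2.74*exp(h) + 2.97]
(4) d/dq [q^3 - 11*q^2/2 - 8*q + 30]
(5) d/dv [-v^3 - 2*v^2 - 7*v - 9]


(1) = 6
(2) = 2*z - 4
(3) = (-27.72*exp(2*h) + 5.36*exp(h) - 2.74)*exp(h)
(4) = 3*q^2 - 11*q - 8
(5) = -3*v^2 - 4*v - 7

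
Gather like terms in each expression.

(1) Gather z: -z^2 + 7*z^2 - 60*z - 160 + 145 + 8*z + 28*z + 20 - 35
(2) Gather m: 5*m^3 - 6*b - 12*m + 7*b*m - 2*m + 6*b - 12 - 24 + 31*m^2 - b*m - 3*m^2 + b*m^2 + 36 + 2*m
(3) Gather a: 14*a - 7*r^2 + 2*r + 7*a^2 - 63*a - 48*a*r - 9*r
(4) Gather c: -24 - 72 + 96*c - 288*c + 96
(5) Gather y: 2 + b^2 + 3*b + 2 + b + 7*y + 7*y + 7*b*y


(1) = 6*z^2 - 24*z - 30
(2) = 5*m^3 + m^2*(b + 28) + m*(6*b - 12)
(3) = 7*a^2 + a*(-48*r - 49) - 7*r^2 - 7*r
(4) = -192*c
(5) = b^2 + 4*b + y*(7*b + 14) + 4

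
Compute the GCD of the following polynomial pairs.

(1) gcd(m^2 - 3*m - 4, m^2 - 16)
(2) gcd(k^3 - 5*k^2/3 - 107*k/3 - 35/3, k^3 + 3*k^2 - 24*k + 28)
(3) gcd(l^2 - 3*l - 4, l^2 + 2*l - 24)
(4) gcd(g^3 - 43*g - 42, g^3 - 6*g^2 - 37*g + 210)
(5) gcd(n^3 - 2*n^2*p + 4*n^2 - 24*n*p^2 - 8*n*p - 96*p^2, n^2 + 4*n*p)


(1) = m - 4
(2) = 1
(3) = l - 4
(4) = g^2 - g - 42
(5) = gcd((n + 4)*(n - 6*p)*(n + 4*p), n*(n + 4*p)) = n + 4*p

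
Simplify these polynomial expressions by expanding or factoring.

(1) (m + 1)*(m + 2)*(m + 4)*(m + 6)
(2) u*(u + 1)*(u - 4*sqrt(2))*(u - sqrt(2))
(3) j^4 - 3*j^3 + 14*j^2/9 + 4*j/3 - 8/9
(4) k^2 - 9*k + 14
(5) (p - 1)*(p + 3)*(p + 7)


(1) = m^4 + 13*m^3 + 56*m^2 + 92*m + 48
(2) = u^4 - 5*sqrt(2)*u^3 + u^3 - 5*sqrt(2)*u^2 + 8*u^2 + 8*u
(3) = (j - 2)*(j - 1)*(j - 2/3)*(j + 2/3)
(4) = (k - 7)*(k - 2)
(5) = p^3 + 9*p^2 + 11*p - 21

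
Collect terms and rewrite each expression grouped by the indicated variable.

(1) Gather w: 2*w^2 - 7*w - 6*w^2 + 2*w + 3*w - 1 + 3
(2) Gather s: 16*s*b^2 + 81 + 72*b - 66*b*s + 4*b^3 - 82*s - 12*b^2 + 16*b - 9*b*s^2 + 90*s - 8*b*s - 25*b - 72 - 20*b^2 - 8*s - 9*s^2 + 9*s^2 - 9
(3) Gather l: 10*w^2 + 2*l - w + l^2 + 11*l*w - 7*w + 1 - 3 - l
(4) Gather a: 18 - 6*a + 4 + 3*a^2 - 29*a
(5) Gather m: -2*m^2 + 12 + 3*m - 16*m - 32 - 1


(1) = -4*w^2 - 2*w + 2
(2) = 4*b^3 - 32*b^2 - 9*b*s^2 + 63*b + s*(16*b^2 - 74*b)
(3) = l^2 + l*(11*w + 1) + 10*w^2 - 8*w - 2
(4) = 3*a^2 - 35*a + 22
(5) = -2*m^2 - 13*m - 21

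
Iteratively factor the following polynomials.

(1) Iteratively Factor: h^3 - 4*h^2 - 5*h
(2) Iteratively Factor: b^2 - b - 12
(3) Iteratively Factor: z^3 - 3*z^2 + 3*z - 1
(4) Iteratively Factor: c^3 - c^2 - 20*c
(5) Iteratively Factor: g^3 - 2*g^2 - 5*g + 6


(1) = (h - 5)*(h^2 + h) = h*(h - 5)*(h + 1)
(2) = (b - 4)*(b + 3)
(3) = (z - 1)*(z^2 - 2*z + 1) = (z - 1)^2*(z - 1)
(4) = (c - 5)*(c^2 + 4*c) = (c - 5)*(c + 4)*(c)
(5) = (g + 2)*(g^2 - 4*g + 3) = (g - 1)*(g + 2)*(g - 3)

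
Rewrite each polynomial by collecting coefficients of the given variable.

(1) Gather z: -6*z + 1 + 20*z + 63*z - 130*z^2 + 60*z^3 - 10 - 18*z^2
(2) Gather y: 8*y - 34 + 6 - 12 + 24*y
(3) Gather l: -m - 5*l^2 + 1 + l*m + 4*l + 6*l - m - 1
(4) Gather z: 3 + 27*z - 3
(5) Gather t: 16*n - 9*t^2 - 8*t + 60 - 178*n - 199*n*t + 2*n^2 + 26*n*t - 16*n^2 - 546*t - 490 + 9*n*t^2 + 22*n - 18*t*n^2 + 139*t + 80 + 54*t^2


(1) = 60*z^3 - 148*z^2 + 77*z - 9
(2) = 32*y - 40
(3) = -5*l^2 + l*(m + 10) - 2*m
(4) = 27*z
(5) = -14*n^2 - 140*n + t^2*(9*n + 45) + t*(-18*n^2 - 173*n - 415) - 350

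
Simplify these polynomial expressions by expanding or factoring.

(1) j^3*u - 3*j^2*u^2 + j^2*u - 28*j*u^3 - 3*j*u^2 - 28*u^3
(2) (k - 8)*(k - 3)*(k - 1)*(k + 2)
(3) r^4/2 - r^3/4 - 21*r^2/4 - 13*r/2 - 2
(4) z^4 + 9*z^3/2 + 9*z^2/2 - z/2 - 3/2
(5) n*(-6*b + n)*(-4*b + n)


(1) = (j - 7*u)*(j + 4*u)*(j*u + u)
(2) = k^4 - 10*k^3 + 11*k^2 + 46*k - 48
(3) = (r/2 + 1/4)*(r - 4)*(r + 1)*(r + 2)
(4) = (z - 1/2)*(z + 1)^2*(z + 3)
(5) = 24*b^2*n - 10*b*n^2 + n^3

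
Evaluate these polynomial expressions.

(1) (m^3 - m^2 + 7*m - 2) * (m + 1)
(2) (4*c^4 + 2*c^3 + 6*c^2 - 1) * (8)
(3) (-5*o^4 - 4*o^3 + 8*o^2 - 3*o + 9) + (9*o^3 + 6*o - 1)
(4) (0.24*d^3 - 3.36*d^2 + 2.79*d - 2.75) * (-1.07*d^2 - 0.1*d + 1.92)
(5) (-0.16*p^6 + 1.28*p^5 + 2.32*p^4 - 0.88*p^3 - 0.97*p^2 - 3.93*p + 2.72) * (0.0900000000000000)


(1) = m^4 + 6*m^2 + 5*m - 2
(2) = 32*c^4 + 16*c^3 + 48*c^2 - 8
(3) = -5*o^4 + 5*o^3 + 8*o^2 + 3*o + 8
(4) = -0.2568*d^5 + 3.5712*d^4 - 2.1885*d^3 - 3.7877*d^2 + 5.6318*d - 5.28
(5) = -0.0144*p^6 + 0.1152*p^5 + 0.2088*p^4 - 0.0792*p^3 - 0.0873*p^2 - 0.3537*p + 0.2448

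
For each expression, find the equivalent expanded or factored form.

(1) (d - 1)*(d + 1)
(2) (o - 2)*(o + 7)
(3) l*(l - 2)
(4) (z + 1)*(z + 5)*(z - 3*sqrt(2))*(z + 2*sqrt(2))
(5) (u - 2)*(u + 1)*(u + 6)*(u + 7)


(1) = d^2 - 1
(2) = o^2 + 5*o - 14
(3) = l^2 - 2*l
(4) = z^4 - sqrt(2)*z^3 + 6*z^3 - 6*sqrt(2)*z^2 - 7*z^2 - 72*z - 5*sqrt(2)*z - 60
(5) = u^4 + 12*u^3 + 27*u^2 - 68*u - 84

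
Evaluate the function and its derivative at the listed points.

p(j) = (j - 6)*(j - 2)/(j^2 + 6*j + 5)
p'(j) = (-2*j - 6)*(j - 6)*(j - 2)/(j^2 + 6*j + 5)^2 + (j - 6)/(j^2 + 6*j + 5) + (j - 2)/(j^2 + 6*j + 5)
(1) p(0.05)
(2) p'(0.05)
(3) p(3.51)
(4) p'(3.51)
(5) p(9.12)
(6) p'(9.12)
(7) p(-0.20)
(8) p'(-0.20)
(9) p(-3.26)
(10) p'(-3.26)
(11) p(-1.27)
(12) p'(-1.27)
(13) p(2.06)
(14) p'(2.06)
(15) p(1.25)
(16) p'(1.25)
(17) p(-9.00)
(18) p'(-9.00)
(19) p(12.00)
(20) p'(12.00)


(1) = 2.19
(2) = -4.01
(3) = -0.10
(4) = 0.01
(5) = 0.16
(6) = 0.05
(7) = 3.55
(8) = -7.37
(9) = -12.39
(10) = 5.33
(11) = -23.61
(12) = -70.63
(13) = -0.01
(14) = -0.17
(15) = 0.25
(16) = -0.54
(17) = 5.16
(18) = 1.12
(19) = 0.27
(20) = 0.04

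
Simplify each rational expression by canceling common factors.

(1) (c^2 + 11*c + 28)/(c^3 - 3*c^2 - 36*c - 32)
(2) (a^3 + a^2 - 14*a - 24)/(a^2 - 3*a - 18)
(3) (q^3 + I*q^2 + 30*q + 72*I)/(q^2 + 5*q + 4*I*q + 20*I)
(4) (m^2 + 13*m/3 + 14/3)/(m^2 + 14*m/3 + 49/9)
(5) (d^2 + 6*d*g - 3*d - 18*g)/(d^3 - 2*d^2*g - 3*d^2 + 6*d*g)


(1) = (c + 7)/(c^2 - 7*c - 8)
(2) = (a^2 - 2*a - 8)/(a - 6)
(3) = (q^2 - 3*I*q + 18)/(q + 5)
(4) = (3*m + 6)/(3*m + 7)
(5) = (d + 6*g)/(d^2 - 2*d*g)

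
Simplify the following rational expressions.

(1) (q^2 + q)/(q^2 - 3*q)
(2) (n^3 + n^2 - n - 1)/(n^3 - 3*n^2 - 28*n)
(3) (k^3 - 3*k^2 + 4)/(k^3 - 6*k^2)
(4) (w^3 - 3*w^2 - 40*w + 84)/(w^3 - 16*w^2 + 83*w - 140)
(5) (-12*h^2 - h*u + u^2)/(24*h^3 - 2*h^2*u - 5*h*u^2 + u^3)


(1) = (q + 1)/(q - 3)
(2) = (n^3 + n^2 - n - 1)/(n^3 - 3*n^2 - 28*n)
(3) = (k^3 - 3*k^2 + 4)/(k^3 - 6*k^2)
(4) = (w^2 + 4*w - 12)/(w^2 - 9*w + 20)
(5) = (3*h + u)/(-6*h^2 - h*u + u^2)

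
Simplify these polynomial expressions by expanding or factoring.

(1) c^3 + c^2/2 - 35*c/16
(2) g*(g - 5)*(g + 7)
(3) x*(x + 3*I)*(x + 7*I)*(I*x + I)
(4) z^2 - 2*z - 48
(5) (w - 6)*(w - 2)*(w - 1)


(1) = c*(c - 5/4)*(c + 7/4)
(2) = g^3 + 2*g^2 - 35*g
(3) = I*x^4 - 10*x^3 + I*x^3 - 10*x^2 - 21*I*x^2 - 21*I*x
(4) = (z - 8)*(z + 6)
(5) = w^3 - 9*w^2 + 20*w - 12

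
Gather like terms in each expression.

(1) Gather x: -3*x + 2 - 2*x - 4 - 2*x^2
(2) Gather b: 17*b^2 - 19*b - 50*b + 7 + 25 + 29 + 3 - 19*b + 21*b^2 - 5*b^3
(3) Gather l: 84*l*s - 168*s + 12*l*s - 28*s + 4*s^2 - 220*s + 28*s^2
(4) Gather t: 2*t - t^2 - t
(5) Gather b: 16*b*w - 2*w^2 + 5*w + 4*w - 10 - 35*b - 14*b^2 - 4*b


(1) = -2*x^2 - 5*x - 2
(2) = -5*b^3 + 38*b^2 - 88*b + 64
(3) = 96*l*s + 32*s^2 - 416*s
(4) = -t^2 + t
(5) = -14*b^2 + b*(16*w - 39) - 2*w^2 + 9*w - 10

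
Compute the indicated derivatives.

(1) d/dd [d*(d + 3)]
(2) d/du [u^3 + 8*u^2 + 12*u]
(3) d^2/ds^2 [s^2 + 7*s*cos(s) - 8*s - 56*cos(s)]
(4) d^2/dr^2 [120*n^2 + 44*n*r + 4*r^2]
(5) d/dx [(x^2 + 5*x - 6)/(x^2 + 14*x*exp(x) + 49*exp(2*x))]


(1) = 2*d + 3
(2) = 3*u^2 + 16*u + 12
(3) = -7*s*cos(s) - 14*sin(s) + 56*cos(s) + 2
(4) = 8
(5) = (-14*x^2*exp(x) - 56*x*exp(x) - 5*x + 119*exp(x) + 12)/(x^3 + 21*x^2*exp(x) + 147*x*exp(2*x) + 343*exp(3*x))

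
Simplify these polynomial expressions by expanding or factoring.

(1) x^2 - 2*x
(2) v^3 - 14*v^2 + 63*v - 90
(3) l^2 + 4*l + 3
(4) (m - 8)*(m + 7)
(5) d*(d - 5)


(1) = x*(x - 2)
(2) = (v - 6)*(v - 5)*(v - 3)
(3) = (l + 1)*(l + 3)
(4) = m^2 - m - 56
(5) = d^2 - 5*d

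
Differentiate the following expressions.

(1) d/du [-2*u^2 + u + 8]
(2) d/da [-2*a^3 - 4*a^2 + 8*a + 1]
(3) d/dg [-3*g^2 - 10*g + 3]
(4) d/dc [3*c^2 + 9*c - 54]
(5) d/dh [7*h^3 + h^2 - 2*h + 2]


(1) = 1 - 4*u
(2) = -6*a^2 - 8*a + 8
(3) = -6*g - 10
(4) = 6*c + 9
(5) = 21*h^2 + 2*h - 2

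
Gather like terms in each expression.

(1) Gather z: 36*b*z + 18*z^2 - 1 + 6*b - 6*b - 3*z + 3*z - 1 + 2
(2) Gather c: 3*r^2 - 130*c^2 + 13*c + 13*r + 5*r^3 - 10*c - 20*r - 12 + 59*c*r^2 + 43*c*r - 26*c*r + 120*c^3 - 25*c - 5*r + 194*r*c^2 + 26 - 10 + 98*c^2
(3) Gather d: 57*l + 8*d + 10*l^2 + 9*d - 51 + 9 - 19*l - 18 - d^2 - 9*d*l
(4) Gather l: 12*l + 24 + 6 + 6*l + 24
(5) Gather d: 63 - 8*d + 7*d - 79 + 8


(1) = 36*b*z + 18*z^2
(2) = 120*c^3 + c^2*(194*r - 32) + c*(59*r^2 + 17*r - 22) + 5*r^3 + 3*r^2 - 12*r + 4
(3) = -d^2 + d*(17 - 9*l) + 10*l^2 + 38*l - 60
(4) = 18*l + 54
(5) = -d - 8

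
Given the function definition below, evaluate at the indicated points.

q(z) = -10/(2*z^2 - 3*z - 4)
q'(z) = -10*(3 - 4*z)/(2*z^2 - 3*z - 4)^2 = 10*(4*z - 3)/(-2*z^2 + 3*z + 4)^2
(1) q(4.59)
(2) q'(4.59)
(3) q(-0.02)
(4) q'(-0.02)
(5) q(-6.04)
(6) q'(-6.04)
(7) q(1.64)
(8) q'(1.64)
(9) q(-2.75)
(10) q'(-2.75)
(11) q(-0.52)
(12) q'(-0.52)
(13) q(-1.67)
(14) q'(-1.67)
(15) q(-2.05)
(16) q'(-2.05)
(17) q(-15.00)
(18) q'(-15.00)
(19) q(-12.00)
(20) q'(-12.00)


(1) = -0.41
(2) = 0.26
(3) = 2.54
(4) = -1.98
(5) = -0.11
(6) = -0.04
(7) = 2.82
(8) = 2.84
(9) = -0.52
(10) = -0.37
(11) = 5.27
(12) = -14.08
(13) = -1.52
(14) = -2.23
(15) = -0.95
(16) = -1.01
(17) = -0.02
(18) = -0.00
(19) = -0.03
(20) = -0.00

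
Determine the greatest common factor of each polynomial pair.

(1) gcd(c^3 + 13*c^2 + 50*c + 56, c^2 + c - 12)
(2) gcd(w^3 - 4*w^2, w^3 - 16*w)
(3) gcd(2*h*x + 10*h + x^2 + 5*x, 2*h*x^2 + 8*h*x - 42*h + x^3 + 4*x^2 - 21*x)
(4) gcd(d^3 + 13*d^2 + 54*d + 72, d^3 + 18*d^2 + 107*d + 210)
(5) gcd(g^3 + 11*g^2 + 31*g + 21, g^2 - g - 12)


(1) = c + 4
(2) = gcd(w^2*(w - 4), w*(w - 4)*(w + 4)) = w^2 - 4*w
(3) = gcd((2*h + x)*(x + 5), (2*h + x)*(x - 3)*(x + 7)) = 2*h + x
(4) = gcd((d + 3)*(d + 4)*(d + 6), (d + 5)*(d + 6)*(d + 7)) = d + 6
(5) = gcd((g + 1)*(g + 3)*(g + 7), (g - 4)*(g + 3)) = g + 3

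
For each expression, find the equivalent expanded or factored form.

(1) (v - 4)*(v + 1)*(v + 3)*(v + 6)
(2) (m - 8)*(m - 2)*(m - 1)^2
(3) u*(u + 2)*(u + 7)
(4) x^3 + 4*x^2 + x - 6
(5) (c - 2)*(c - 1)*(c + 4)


(1) = v^4 + 6*v^3 - 13*v^2 - 90*v - 72
(2) = m^4 - 12*m^3 + 37*m^2 - 42*m + 16
(3) = u^3 + 9*u^2 + 14*u
(4) = (x - 1)*(x + 2)*(x + 3)
(5) = c^3 + c^2 - 10*c + 8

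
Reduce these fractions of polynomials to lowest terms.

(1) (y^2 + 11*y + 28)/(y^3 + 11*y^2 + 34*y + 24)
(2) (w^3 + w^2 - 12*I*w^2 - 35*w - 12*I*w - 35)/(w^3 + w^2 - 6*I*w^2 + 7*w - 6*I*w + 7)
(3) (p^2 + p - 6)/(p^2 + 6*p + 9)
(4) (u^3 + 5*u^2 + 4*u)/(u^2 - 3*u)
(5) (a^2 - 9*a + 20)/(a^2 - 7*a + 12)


(1) = (y + 7)/(y^2 + 7*y + 6)
(2) = (w - 5*I)/(w + I)
(3) = (p - 2)/(p + 3)
(4) = (u^2 + 5*u + 4)/(u - 3)
(5) = (a - 5)/(a - 3)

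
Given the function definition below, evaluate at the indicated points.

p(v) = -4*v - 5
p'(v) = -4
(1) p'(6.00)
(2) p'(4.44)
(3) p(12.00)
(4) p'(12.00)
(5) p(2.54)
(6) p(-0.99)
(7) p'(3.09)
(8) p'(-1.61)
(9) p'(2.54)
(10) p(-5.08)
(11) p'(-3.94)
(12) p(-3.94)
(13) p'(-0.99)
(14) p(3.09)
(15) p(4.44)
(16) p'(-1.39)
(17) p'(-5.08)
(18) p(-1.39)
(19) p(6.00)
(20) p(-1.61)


(1) = -4.00
(2) = -4.00
(3) = -53.00
(4) = -4.00
(5) = -15.16
(6) = -1.04
(7) = -4.00
(8) = -4.00
(9) = -4.00
(10) = 15.32
(11) = -4.00
(12) = 10.76
(13) = -4.00
(14) = -17.36
(15) = -22.76
(16) = -4.00
(17) = -4.00
(18) = 0.56
(19) = -29.00
(20) = 1.44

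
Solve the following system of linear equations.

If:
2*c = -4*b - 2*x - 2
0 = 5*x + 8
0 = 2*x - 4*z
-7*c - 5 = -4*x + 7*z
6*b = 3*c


Then:
No Solution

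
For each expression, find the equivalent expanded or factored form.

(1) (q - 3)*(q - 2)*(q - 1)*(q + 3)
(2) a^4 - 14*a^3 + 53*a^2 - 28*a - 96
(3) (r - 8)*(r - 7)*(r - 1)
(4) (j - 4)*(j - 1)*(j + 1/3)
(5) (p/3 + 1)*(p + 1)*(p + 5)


(1) = q^4 - 3*q^3 - 7*q^2 + 27*q - 18
(2) = (a - 8)*(a - 4)*(a - 3)*(a + 1)
(3) = r^3 - 16*r^2 + 71*r - 56
(4) = j^3 - 14*j^2/3 + 7*j/3 + 4/3
(5) = p^3/3 + 3*p^2 + 23*p/3 + 5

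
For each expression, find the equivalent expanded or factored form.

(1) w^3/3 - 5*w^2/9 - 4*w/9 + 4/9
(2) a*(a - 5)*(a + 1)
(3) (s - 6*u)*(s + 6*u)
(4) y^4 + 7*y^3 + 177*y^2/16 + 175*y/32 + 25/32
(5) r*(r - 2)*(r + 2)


(1) = (w/3 + 1/3)*(w - 2)*(w - 2/3)
(2) = a^3 - 4*a^2 - 5*a
(3) = s^2 - 36*u^2
(4) = (y + 1/4)*(y + 1/2)*(y + 5/4)*(y + 5)
(5) = r^3 - 4*r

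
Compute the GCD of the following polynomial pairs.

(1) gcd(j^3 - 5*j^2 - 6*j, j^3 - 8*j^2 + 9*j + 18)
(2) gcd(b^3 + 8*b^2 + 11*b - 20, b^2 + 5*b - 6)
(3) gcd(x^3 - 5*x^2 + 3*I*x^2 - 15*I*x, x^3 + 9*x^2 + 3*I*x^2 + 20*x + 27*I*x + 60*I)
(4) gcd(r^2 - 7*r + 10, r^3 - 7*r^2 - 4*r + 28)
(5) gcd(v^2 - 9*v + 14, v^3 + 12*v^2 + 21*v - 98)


(1) = gcd(j*(j - 6)*(j + 1), (j - 6)*(j - 3)*(j + 1)) = j^2 - 5*j - 6
(2) = gcd((b - 1)*(b + 4)*(b + 5), (b - 1)*(b + 6)) = b - 1
(3) = x + 3*I
(4) = r - 2
(5) = gcd((v - 7)*(v - 2), (v - 2)*(v + 7)^2) = v - 2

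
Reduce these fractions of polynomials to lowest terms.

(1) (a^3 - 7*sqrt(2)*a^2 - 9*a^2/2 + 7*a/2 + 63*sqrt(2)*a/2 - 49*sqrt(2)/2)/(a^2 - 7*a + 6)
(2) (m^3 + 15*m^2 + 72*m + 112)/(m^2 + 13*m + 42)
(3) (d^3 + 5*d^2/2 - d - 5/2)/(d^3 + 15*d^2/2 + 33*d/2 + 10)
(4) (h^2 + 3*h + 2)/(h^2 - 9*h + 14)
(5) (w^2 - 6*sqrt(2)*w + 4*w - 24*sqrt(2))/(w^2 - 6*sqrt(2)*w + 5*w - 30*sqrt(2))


(1) = (2*a^2 + a*(-14*sqrt(2) - 7) + 49*sqrt(2))/(2*a - 12)
(2) = (m^2 + 8*m + 16)/(m + 6)
(3) = (d - 1)/(d + 4)
(4) = (h^2 + 3*h + 2)/(h^2 - 9*h + 14)
(5) = (w + 4)/(w + 5)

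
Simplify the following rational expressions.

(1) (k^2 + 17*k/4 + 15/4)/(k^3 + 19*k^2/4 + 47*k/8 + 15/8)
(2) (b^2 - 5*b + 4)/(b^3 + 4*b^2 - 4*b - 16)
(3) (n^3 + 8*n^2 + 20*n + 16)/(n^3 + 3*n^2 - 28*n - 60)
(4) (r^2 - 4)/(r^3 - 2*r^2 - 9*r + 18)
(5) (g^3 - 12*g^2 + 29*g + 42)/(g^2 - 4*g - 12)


(1) = 2/(2*k + 1)
(2) = (b^2 - 5*b + 4)/(b^3 + 4*b^2 - 4*b - 16)
(3) = (n^2 + 6*n + 8)/(n^2 + n - 30)
(4) = (r + 2)/(r^2 - 9)
(5) = (g^2 - 6*g - 7)/(g + 2)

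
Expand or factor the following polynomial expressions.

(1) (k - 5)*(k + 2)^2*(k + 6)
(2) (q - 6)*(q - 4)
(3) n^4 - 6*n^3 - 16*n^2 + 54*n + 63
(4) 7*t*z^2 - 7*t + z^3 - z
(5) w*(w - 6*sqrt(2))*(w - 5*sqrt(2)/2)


(1) = k^4 + 5*k^3 - 22*k^2 - 116*k - 120
(2) = q^2 - 10*q + 24
(3) = (n - 7)*(n - 3)*(n + 1)*(n + 3)
(4) = (7*t + z)*(z - 1)*(z + 1)
(5) = w^3 - 17*sqrt(2)*w^2/2 + 30*w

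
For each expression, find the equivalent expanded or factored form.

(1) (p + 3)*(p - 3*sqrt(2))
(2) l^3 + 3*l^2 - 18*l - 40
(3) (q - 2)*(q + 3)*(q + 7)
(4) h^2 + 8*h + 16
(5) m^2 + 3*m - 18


(1) = p^2 - 3*sqrt(2)*p + 3*p - 9*sqrt(2)
(2) = (l - 4)*(l + 2)*(l + 5)
(3) = q^3 + 8*q^2 + q - 42
(4) = (h + 4)^2
(5) = (m - 3)*(m + 6)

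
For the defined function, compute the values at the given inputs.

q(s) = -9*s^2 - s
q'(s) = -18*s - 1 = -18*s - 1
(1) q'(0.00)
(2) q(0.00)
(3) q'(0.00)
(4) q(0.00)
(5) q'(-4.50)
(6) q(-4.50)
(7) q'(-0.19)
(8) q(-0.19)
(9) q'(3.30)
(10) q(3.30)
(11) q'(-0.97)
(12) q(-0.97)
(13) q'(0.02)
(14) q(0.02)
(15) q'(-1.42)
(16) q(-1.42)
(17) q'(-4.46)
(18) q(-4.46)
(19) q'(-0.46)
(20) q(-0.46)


(1) = -1.00
(2) = 0.00
(3) = -1.00
(4) = 0.00
(5) = 80.00
(6) = -177.75
(7) = 2.42
(8) = -0.13
(9) = -60.40
(10) = -101.31
(11) = 16.46
(12) = -7.50
(13) = -1.36
(14) = -0.02
(15) = 24.56
(16) = -16.73
(17) = 79.28
(18) = -174.56
(19) = 7.28
(20) = -1.44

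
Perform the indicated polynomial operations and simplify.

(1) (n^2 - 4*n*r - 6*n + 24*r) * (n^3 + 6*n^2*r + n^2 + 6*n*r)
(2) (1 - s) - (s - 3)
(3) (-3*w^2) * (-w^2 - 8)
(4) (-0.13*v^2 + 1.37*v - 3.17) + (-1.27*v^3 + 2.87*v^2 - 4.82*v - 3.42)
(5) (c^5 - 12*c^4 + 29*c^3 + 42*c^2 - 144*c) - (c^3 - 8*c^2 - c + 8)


(1) = n^5 + 2*n^4*r - 5*n^4 - 24*n^3*r^2 - 10*n^3*r - 6*n^3 + 120*n^2*r^2 - 12*n^2*r + 144*n*r^2
(2) = 4 - 2*s
(3) = 3*w^4 + 24*w^2
(4) = -1.27*v^3 + 2.74*v^2 - 3.45*v - 6.59
(5) = c^5 - 12*c^4 + 28*c^3 + 50*c^2 - 143*c - 8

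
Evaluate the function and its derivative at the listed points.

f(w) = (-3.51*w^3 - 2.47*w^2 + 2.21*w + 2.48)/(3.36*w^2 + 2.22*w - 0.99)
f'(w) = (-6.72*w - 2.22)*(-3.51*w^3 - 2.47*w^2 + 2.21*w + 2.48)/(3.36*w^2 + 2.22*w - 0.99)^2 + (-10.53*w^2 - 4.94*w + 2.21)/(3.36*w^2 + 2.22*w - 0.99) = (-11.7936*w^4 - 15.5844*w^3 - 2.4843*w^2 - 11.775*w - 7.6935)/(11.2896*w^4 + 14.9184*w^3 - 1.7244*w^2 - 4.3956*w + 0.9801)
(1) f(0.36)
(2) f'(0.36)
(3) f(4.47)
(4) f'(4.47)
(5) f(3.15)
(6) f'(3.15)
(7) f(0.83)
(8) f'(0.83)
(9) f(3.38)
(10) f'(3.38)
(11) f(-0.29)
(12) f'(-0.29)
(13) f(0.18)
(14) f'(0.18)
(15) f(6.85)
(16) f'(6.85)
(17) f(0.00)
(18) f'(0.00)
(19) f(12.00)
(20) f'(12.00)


(1) = 11.41
(2) = -220.19
(3) = -4.61
(4) = -1.07
(5) = -3.17
(6) = -1.11
(7) = 0.19
(8) = -3.36
(9) = -3.43
(10) = -1.10
(11) = -1.27
(12) = -2.30
(13) = -5.77
(14) = -43.11
(15) = -7.14
(16) = -1.06
(17) = -2.51
(18) = -7.85
(19) = -12.55
(20) = -1.05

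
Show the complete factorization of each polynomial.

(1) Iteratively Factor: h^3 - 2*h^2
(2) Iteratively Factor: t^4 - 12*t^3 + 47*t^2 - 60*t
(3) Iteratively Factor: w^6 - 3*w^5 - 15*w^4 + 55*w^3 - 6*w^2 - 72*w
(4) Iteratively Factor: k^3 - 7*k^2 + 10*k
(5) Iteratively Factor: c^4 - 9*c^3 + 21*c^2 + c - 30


(1) = (h)*(h^2 - 2*h) = h^2*(h - 2)
(2) = (t)*(t^3 - 12*t^2 + 47*t - 60) = t*(t - 3)*(t^2 - 9*t + 20) = t*(t - 4)*(t - 3)*(t - 5)
(3) = (w - 2)*(w^5 - w^4 - 17*w^3 + 21*w^2 + 36*w) = w*(w - 2)*(w^4 - w^3 - 17*w^2 + 21*w + 36) = w*(w - 3)*(w - 2)*(w^3 + 2*w^2 - 11*w - 12) = w*(w - 3)*(w - 2)*(w + 4)*(w^2 - 2*w - 3) = w*(w - 3)*(w - 2)*(w + 1)*(w + 4)*(w - 3)
(4) = (k - 5)*(k^2 - 2*k) = k*(k - 5)*(k - 2)
(5) = (c - 3)*(c^3 - 6*c^2 + 3*c + 10) = (c - 3)*(c - 2)*(c^2 - 4*c - 5) = (c - 3)*(c - 2)*(c + 1)*(c - 5)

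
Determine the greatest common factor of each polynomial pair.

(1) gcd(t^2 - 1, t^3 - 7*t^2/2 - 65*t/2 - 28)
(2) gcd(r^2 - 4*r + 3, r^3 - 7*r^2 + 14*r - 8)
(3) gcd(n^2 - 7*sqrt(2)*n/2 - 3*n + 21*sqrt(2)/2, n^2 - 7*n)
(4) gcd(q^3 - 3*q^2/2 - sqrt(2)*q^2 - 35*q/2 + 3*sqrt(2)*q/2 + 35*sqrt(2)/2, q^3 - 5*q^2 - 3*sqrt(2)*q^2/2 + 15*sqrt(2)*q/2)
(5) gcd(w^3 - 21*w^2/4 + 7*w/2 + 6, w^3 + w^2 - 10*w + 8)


(1) = t + 1
(2) = gcd((r - 3)*(r - 1), (r - 4)*(r - 2)*(r - 1)) = r - 1
(3) = 1
(4) = gcd((q - 5)*(q + 7/2)*(q - sqrt(2)), q*(q - 5)*(q - 3*sqrt(2)/2)) = q - 5
(5) = w - 2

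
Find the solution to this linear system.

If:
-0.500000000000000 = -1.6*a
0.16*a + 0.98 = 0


Then:
No Solution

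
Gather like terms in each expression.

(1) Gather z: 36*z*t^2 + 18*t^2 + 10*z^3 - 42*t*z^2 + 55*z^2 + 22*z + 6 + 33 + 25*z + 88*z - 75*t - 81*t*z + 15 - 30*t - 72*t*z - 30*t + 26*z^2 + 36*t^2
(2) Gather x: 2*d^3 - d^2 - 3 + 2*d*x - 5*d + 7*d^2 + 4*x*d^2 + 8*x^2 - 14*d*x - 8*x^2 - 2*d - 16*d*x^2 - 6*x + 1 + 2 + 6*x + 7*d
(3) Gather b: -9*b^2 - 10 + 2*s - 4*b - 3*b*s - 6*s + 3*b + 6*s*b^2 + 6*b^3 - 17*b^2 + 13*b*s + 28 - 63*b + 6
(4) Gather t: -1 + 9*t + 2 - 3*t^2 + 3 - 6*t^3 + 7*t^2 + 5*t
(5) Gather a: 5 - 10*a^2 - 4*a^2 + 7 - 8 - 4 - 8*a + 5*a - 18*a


(1) = 54*t^2 - 135*t + 10*z^3 + z^2*(81 - 42*t) + z*(36*t^2 - 153*t + 135) + 54
(2) = 2*d^3 + 6*d^2 - 16*d*x^2 + x*(4*d^2 - 12*d)
(3) = 6*b^3 + b^2*(6*s - 26) + b*(10*s - 64) - 4*s + 24
(4) = -6*t^3 + 4*t^2 + 14*t + 4
(5) = -14*a^2 - 21*a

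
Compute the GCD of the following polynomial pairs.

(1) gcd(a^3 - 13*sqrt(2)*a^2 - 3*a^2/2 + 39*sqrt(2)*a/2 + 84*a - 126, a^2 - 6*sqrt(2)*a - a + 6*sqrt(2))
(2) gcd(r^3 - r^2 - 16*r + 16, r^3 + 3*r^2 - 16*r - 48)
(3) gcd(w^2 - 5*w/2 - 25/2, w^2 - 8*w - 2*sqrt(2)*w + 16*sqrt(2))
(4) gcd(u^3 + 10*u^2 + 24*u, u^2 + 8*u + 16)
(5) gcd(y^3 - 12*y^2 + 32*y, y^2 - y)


(1) = gcd((a - 3/2)*(a - 7*sqrt(2))*(a - 6*sqrt(2)), (a - 1)*(a - 6*sqrt(2))) = a - 6*sqrt(2)
(2) = r^2 - 16
(3) = 1
(4) = u + 4
(5) = y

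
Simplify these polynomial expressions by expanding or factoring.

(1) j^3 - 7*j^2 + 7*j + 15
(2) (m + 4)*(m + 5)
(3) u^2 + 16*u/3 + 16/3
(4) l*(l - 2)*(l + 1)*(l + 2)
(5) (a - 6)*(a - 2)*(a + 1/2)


(1) = (j - 5)*(j - 3)*(j + 1)
(2) = m^2 + 9*m + 20
(3) = (u + 4/3)*(u + 4)
(4) = l^4 + l^3 - 4*l^2 - 4*l
(5) = a^3 - 15*a^2/2 + 8*a + 6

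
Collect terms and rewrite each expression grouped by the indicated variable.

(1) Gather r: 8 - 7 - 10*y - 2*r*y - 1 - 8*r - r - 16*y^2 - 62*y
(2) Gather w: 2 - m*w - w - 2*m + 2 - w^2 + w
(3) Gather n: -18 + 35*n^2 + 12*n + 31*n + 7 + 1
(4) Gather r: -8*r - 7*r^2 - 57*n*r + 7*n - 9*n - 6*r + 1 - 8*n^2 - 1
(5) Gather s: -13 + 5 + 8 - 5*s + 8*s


(1) = r*(-2*y - 9) - 16*y^2 - 72*y
(2) = -m*w - 2*m - w^2 + 4
(3) = 35*n^2 + 43*n - 10
(4) = -8*n^2 - 2*n - 7*r^2 + r*(-57*n - 14)
(5) = 3*s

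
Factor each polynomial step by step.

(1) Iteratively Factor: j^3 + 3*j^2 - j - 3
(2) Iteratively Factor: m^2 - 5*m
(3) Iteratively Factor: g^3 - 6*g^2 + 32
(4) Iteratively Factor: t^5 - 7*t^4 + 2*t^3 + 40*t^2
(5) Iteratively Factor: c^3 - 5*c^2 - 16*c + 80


(1) = (j + 3)*(j^2 - 1) = (j - 1)*(j + 3)*(j + 1)
(2) = (m)*(m - 5)
(3) = (g - 4)*(g^2 - 2*g - 8) = (g - 4)*(g + 2)*(g - 4)
(4) = (t)*(t^4 - 7*t^3 + 2*t^2 + 40*t) = t*(t + 2)*(t^3 - 9*t^2 + 20*t) = t*(t - 4)*(t + 2)*(t^2 - 5*t) = t*(t - 5)*(t - 4)*(t + 2)*(t)
(5) = (c - 5)*(c^2 - 16) = (c - 5)*(c + 4)*(c - 4)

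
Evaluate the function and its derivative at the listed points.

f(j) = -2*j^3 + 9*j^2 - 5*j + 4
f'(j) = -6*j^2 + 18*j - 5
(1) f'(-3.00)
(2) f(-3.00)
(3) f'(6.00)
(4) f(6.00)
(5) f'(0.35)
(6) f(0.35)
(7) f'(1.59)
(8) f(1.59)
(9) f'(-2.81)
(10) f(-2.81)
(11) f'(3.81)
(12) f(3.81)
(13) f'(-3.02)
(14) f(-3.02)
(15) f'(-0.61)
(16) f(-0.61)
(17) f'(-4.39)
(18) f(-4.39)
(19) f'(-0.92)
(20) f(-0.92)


(1) = -113.00
(2) = 154.00
(3) = -113.00
(4) = -134.00
(5) = 0.57
(6) = 3.27
(7) = 8.45
(8) = 10.76
(9) = -102.96
(10) = 133.49
(11) = -23.52
(12) = 4.98
(13) = -114.08
(14) = 156.27
(15) = -18.21
(16) = 10.85
(17) = -199.65
(18) = 368.61
(19) = -26.64
(20) = 17.77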